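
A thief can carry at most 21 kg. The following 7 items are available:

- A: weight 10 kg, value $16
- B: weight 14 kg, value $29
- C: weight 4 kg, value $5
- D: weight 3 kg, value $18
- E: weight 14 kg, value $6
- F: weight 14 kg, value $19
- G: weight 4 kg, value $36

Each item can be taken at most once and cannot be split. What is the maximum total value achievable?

This is a 0/1 knapsack; check combinations near the capacity.
- B+D+G: weight 14+3+4=21, value 29+18+36=83
- A+C+D+G: weight 10+4+3+4=21, value 16+5+18+36=75
- D+F+G: weight 3+14+4=21, value 18+19+36=73
- A+D+G: weight 10+3+4=17, value 16+18+36=70
- B+G: weight 14+4=18, value 29+36=65
Best: $83.

$83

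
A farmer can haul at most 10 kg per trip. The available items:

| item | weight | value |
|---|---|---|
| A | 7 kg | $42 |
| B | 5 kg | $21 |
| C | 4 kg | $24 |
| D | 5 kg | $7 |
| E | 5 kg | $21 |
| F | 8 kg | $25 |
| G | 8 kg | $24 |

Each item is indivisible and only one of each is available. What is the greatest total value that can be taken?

Check high-value combinations within 10 kg:
- B+C: weight 5+4=9, value 21+24=45
- C+E: weight 4+5=9, value 24+21=45
- A: weight 7, value 42
- B+E: weight 5+5=10, value 21+21=42
Best: $45.

$45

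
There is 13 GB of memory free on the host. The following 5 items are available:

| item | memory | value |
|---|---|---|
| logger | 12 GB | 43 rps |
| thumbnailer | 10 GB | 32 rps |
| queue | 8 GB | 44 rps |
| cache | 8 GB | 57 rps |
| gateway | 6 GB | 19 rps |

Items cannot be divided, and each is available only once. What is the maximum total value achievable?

Check high-value combinations within 13 GB:
- cache: memory 8, value 57
- queue: memory 8, value 44
- logger: memory 12, value 43
Best: 57 rps.

57 rps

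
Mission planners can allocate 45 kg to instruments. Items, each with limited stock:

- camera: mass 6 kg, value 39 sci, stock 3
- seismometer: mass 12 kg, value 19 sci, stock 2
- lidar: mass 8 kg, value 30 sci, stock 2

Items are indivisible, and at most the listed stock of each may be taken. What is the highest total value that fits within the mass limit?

177 sci

Best selections within mass 45 and stock limits:
- 3×camera + 2×lidar: mass 34, value 177
- 3×camera + 1×seismometer + 1×lidar: mass 38, value 166
- 2×camera + 1×seismometer + 2×lidar: mass 40, value 157
Best: 177 sci.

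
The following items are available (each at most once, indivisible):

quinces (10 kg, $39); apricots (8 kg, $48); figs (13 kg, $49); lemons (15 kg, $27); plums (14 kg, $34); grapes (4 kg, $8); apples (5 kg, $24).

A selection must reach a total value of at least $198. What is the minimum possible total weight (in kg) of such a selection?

54

Subsets with value ≥ 198, sorted by total weight:
- quinces+apricots+figs+plums+grapes+apples: weight 54, value 202
- quinces+apricots+figs+lemons+plums+grapes: weight 64, value 205
- quinces+apricots+figs+lemons+plums+apples: weight 65, value 221
- quinces+apricots+figs+lemons+plums+grapes+apples: weight 69, value 229
Minimum weight: 54 kg.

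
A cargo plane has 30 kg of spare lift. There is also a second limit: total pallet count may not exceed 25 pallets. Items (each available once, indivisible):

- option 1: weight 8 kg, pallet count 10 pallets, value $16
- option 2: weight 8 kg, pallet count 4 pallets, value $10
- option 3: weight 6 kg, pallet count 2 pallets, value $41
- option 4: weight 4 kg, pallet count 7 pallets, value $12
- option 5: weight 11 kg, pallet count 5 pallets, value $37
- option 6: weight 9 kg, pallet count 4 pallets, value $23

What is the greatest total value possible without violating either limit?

$113

Feasible sets respecting both limits:
- option 3+option 4+option 5+option 6: weight 30, pallet count 18, value 113
- option 1+option 3+option 4+option 5: weight 29, pallet count 24, value 106
- option 3+option 5+option 6: weight 26, pallet count 11, value 101
- option 2+option 3+option 4+option 5: weight 29, pallet count 18, value 100
Best: $113.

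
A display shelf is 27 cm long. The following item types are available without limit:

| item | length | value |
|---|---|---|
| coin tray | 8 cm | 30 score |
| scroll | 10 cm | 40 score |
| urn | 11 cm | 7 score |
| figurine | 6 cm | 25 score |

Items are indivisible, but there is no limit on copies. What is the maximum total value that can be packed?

Best value-per-unit is figurine at 25/6; filling with it alone gives 4×25 = 100.
Optimal mix: 1×coin tray + 3×figurine → length 26, value 105.

105 score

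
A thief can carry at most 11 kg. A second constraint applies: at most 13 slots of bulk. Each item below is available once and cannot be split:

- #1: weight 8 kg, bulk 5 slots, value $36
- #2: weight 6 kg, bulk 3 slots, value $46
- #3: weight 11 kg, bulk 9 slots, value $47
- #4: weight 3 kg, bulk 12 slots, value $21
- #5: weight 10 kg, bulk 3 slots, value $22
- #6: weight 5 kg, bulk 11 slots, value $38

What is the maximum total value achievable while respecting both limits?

$47

Feasible sets respecting both limits:
- #3: weight 11, bulk 9, value 47
- #2: weight 6, bulk 3, value 46
- #6: weight 5, bulk 11, value 38
Best: $47.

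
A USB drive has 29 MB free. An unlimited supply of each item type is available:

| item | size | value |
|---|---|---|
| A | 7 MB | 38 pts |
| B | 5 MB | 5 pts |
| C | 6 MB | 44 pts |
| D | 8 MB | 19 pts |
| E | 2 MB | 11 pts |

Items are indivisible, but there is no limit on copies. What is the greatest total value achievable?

198 pts

Best value-per-unit is C at 44/6; filling with it alone gives 4×44 = 176.
Optimal mix: 4×C + 2×E → size 28, value 198.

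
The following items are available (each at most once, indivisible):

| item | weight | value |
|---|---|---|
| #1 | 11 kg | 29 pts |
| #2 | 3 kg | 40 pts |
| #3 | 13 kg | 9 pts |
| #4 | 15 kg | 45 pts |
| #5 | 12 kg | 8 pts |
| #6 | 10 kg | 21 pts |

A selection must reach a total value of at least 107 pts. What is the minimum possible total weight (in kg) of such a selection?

Subsets with value ≥ 107, sorted by total weight:
- #1+#2+#4: weight 29, value 114
- #1+#2+#4+#6: weight 39, value 135
Minimum weight: 29 kg.

29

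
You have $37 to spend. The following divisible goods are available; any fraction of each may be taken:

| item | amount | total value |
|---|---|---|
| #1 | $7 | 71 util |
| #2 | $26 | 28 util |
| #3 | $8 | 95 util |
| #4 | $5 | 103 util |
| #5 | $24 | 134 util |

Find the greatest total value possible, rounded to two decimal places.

Take in order of value per unit:
- #4 (103/5 per unit): all 5 → value 103, running total 103.00
- #3 (95/8 per unit): all 8 → value 95, running total 198.00
- #1 (71/7 per unit): all 7 → value 71, running total 269.00
- #5 (134/24 per unit): 17 of 24 → value 17×134/24 = 94.9167, running total 363.92
Total 363.92.

363.92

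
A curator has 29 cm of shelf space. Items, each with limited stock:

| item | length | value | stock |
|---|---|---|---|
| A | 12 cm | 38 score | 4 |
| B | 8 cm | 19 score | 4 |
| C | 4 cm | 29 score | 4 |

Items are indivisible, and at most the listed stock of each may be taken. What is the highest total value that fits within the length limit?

Top feasible selections:
- 1×A + 4×C: length 28, value 154
- 1×B + 4×C: length 24, value 135
- 1×A + 3×C: length 24, value 125
Best: 154 score.

154 score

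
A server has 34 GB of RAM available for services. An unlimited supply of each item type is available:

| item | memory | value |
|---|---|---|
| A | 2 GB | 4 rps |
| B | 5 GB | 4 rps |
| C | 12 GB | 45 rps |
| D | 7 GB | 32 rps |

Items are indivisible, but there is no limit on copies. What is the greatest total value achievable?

Best value-per-unit is D at 32/7; filling with it alone gives 4×32 = 128.
Optimal mix: 1×C + 3×D → memory 33, value 141.

141 rps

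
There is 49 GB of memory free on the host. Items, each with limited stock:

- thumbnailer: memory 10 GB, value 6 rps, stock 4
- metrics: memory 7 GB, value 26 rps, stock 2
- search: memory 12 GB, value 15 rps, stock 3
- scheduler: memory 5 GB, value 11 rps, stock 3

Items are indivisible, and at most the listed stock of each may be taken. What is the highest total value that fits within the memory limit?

Best selections within memory 49 and stock limits:
- 2×metrics + 2×search + 2×scheduler: memory 48, value 104
- 2×metrics + 1×search + 3×scheduler: memory 41, value 100
- 2×thumbnailer + 2×metrics + 3×scheduler: memory 49, value 97
Best: 104 rps.

104 rps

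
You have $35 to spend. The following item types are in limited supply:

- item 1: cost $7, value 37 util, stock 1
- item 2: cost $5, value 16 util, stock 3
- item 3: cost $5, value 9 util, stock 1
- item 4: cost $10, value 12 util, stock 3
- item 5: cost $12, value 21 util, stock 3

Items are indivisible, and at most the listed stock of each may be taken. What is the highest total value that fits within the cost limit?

106 util

Top feasible selections:
- 1×item 1 + 3×item 2 + 1×item 5: cost 34, value 106
- 1×item 1 + 2×item 2 + 1×item 3 + 1×item 5: cost 34, value 99
- 1×item 1 + 3×item 2 + 1×item 4: cost 32, value 97
Best: 106 util.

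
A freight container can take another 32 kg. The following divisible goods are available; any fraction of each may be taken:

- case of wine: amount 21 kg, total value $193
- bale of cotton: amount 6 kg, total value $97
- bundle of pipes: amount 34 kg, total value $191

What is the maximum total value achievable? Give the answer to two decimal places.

Take in order of value per unit:
- bale of cotton (97/6 per unit): all 6 → value 97, running total 97.00
- case of wine (193/21 per unit): all 21 → value 193, running total 290.00
- bundle of pipes (191/34 per unit): 5 of 34 → value 5×191/34 = 28.0882, running total 318.09
Total 318.09.

318.09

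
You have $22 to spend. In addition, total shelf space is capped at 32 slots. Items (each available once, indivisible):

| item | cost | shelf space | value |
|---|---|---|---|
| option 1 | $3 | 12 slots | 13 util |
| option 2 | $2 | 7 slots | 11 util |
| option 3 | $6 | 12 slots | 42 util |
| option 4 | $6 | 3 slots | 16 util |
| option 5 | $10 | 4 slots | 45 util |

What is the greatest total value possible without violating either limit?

Feasible sets respecting both limits:
- option 3+option 4+option 5: cost 22, shelf space 19, value 103
- option 1+option 3+option 5: cost 19, shelf space 28, value 100
- option 2+option 3+option 5: cost 18, shelf space 23, value 98
Best: 103 util.

103 util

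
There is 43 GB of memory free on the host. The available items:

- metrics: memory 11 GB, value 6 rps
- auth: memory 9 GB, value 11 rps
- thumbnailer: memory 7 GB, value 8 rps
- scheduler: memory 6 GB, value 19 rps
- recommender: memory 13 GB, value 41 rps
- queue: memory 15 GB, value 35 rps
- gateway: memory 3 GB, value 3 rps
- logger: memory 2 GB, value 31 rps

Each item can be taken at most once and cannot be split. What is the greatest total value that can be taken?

134 rps

Check high-value combinations within 43 GB:
- thumbnailer+scheduler+recommender+queue+logger: memory 7+6+13+15+2=43, value 8+19+41+35+31=134
- scheduler+recommender+queue+gateway+logger: memory 6+13+15+3+2=39, value 19+41+35+3+31=129
- scheduler+recommender+queue+logger: memory 6+13+15+2=36, value 19+41+35+31=126
Best: 134 rps.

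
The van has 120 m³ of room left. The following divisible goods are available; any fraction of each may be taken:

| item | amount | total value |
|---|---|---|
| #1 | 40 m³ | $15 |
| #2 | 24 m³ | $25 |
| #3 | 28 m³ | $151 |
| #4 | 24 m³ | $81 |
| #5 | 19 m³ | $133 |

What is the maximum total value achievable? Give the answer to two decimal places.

Take in order of value per unit:
- #5 (133/19 per unit): all 19 → value 133, running total 133.00
- #3 (151/28 per unit): all 28 → value 151, running total 284.00
- #4 (81/24 per unit): all 24 → value 81, running total 365.00
- #2 (25/24 per unit): all 24 → value 25, running total 390.00
- #1 (15/40 per unit): 25 of 40 → value 25×15/40 = 9.3750, running total 399.38
Total 399.38.

399.38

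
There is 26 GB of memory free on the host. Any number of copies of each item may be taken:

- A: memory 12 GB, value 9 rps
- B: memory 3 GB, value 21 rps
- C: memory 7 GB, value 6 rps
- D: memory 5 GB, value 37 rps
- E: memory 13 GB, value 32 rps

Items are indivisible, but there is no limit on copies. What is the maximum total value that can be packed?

Best value-per-unit is D at 37/5; filling with it alone gives 5×37 = 185.
Optimal mix: 2×B + 4×D → memory 26, value 190.

190 rps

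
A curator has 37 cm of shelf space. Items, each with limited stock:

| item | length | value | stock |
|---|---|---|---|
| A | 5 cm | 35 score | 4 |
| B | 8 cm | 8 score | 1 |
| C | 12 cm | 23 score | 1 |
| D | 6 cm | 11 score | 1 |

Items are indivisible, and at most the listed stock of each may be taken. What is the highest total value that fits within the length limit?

Top feasible selections:
- 4×A + 1×C: length 32, value 163
- 4×A + 1×B + 1×D: length 34, value 159
- 4×A + 1×D: length 26, value 151
Best: 163 score.

163 score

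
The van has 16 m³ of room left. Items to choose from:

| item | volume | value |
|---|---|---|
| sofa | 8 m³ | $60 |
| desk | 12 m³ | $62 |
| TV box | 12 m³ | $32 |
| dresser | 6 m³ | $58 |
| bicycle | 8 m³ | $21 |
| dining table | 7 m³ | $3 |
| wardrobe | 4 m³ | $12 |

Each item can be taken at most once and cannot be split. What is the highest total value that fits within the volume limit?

This is a 0/1 knapsack; check combinations near the capacity.
- sofa+dresser: volume 8+6=14, value 60+58=118
- sofa+bicycle: volume 8+8=16, value 60+21=81
- dresser+bicycle: volume 6+8=14, value 58+21=79
Best: $118.

$118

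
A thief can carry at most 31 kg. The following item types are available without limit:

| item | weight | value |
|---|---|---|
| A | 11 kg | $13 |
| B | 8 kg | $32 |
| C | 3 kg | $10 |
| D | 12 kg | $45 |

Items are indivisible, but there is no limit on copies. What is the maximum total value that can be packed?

Best value-per-unit is B at 32/8; filling with it alone gives 3×32 = 96.
Optimal mix: 2×B + 1×C + 1×D → weight 31, value 119.

$119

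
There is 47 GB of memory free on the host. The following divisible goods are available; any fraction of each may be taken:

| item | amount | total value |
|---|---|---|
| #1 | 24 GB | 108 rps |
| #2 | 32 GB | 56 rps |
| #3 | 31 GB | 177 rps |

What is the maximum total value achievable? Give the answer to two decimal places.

249.00

Take in order of value per unit:
- #3 (177/31 per unit): all 31 → value 177, running total 177.00
- #1 (108/24 per unit): 16 of 24 → value 16×108/24 = 72.0000, running total 249.00
Total 249.00.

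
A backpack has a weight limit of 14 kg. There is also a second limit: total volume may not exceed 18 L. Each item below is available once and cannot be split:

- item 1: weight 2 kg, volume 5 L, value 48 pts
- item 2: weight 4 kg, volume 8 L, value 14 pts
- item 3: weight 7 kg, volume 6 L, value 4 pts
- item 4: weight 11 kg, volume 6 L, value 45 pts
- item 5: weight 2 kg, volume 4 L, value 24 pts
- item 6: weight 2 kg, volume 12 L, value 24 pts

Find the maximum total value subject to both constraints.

93 pts

Feasible sets respecting both limits:
- item 1+item 4: weight 13, volume 11, value 93
- item 1+item 2+item 5: weight 8, volume 17, value 86
- item 1+item 3+item 5: weight 11, volume 15, value 76
Best: 93 pts.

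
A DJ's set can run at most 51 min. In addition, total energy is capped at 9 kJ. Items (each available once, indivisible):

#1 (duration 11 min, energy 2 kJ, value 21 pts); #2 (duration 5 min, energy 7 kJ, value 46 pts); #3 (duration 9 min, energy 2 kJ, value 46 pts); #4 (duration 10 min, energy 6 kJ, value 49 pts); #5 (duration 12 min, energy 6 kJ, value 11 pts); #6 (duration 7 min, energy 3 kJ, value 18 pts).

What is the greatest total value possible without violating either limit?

95 pts

Feasible sets respecting both limits:
- #3+#4: duration 19, energy 8, value 95
- #2+#3: duration 14, energy 9, value 92
- #1+#3+#6: duration 27, energy 7, value 85
- #1+#4: duration 21, energy 8, value 70
Best: 95 pts.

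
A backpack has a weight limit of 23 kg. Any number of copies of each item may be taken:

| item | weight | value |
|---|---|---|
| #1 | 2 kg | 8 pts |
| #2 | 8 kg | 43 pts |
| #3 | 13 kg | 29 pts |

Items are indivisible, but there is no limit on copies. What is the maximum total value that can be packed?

Best value-per-unit is #2 at 43/8; filling with it alone gives 2×43 = 86.
Optimal mix: 3×#1 + 2×#2 → weight 22, value 110.

110 pts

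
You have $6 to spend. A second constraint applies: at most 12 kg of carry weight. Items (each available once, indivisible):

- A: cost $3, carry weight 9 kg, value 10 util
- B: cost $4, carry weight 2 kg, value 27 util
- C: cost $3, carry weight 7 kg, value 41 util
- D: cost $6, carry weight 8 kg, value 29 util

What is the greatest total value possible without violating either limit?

Feasible sets respecting both limits:
- C: cost 3, carry weight 7, value 41
- D: cost 6, carry weight 8, value 29
- B: cost 4, carry weight 2, value 27
Best: 41 util.

41 util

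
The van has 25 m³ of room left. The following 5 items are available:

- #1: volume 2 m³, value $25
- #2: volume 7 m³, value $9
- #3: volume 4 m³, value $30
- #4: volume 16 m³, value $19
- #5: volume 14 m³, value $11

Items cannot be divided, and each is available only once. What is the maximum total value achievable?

Check high-value combinations within 25 m³:
- #1+#3+#4: volume 2+4+16=22, value 25+30+19=74
- #1+#3+#5: volume 2+4+14=20, value 25+30+11=66
- #1+#2+#3: volume 2+7+4=13, value 25+9+30=64
- #1+#3: volume 2+4=6, value 25+30=55
- #1+#2+#4: volume 2+7+16=25, value 25+9+19=53
Best: $74.

$74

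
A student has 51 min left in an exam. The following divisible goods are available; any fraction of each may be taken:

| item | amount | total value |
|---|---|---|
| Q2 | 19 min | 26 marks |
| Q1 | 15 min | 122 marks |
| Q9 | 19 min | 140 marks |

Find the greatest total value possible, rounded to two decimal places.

285.26

Take in order of value per unit:
- Q1 (122/15 per unit): all 15 → value 122, running total 122.00
- Q9 (140/19 per unit): all 19 → value 140, running total 262.00
- Q2 (26/19 per unit): 17 of 19 → value 17×26/19 = 23.2632, running total 285.26
Total 285.26.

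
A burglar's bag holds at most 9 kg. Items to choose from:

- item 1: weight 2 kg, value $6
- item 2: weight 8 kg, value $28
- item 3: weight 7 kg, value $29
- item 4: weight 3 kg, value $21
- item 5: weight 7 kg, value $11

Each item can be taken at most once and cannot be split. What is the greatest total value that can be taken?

Check high-value combinations within 9 kg:
- item 1+item 3: weight 2+7=9, value 6+29=35
- item 3: weight 7, value 29
- item 2: weight 8, value 28
Best: $35.

$35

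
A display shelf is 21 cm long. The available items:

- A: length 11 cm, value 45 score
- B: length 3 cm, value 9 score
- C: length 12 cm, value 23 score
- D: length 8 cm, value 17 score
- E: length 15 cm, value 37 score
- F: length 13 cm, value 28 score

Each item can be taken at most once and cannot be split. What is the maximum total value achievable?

62 score

Check high-value combinations within 21 cm:
- A+D: length 11+8=19, value 45+17=62
- A+B: length 11+3=14, value 45+9=54
- B+E: length 3+15=18, value 9+37=46
- A: length 11, value 45
- D+F: length 8+13=21, value 17+28=45
Best: 62 score.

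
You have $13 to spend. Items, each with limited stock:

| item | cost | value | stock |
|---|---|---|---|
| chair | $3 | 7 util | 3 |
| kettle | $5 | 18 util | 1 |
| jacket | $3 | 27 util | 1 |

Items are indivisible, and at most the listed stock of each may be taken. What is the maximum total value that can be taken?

Best selections within cost 13 and stock limits:
- 1×chair + 1×kettle + 1×jacket: cost 11, value 52
- 3×chair + 1×jacket: cost 12, value 48
- 1×kettle + 1×jacket: cost 8, value 45
Best: 52 util.

52 util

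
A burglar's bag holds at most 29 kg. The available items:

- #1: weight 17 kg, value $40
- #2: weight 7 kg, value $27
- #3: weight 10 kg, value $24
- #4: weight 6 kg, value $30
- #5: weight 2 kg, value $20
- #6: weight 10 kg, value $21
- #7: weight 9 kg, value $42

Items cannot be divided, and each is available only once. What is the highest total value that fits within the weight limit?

$119

Check high-value combinations within 29 kg:
- #2+#4+#5+#7: weight 7+6+2+9=24, value 27+30+20+42=119
- #3+#4+#5+#7: weight 10+6+2+9=27, value 24+30+20+42=116
- #4+#5+#6+#7: weight 6+2+10+9=27, value 30+20+21+42=113
Best: $119.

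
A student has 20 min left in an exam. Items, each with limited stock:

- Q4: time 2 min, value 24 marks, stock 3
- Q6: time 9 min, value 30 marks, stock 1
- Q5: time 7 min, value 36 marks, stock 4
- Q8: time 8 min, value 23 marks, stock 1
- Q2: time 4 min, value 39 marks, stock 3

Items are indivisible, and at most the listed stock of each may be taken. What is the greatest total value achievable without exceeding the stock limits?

Top feasible selections:
- 3×Q4 + 3×Q2: time 18, value 189
- 2×Q4 + 3×Q2: time 16, value 165
Best: 189 marks.

189 marks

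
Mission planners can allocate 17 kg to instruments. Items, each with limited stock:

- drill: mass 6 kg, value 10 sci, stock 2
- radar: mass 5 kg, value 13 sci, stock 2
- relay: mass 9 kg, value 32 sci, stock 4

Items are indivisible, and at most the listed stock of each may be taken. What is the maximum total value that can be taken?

Top feasible selections:
- 1×radar + 1×relay: mass 14, value 45
- 1×drill + 1×relay: mass 15, value 42
- 1×drill + 2×radar: mass 16, value 36
- 2×drill + 1×radar: mass 17, value 33
Best: 45 sci.

45 sci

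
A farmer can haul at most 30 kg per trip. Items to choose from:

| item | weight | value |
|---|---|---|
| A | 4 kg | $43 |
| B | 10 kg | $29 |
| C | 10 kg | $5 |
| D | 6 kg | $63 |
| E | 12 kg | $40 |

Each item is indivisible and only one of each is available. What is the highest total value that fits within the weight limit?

Check high-value combinations within 30 kg:
- A+D+E: weight 4+6+12=22, value 43+63+40=146
- A+B+C+D: weight 4+10+10+6=30, value 43+29+5+63=140
- A+B+D: weight 4+10+6=20, value 43+29+63=135
- B+D+E: weight 10+6+12=28, value 29+63+40=132
- A+B+E: weight 4+10+12=26, value 43+29+40=112
Best: $146.

$146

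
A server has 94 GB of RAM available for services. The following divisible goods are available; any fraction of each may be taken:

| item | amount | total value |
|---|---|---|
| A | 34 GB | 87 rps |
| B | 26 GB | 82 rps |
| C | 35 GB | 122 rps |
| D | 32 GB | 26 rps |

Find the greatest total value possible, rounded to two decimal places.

Take in order of value per unit:
- C (122/35 per unit): all 35 → value 122, running total 122.00
- B (82/26 per unit): all 26 → value 82, running total 204.00
- A (87/34 per unit): 33 of 34 → value 33×87/34 = 84.4412, running total 288.44
Total 288.44.

288.44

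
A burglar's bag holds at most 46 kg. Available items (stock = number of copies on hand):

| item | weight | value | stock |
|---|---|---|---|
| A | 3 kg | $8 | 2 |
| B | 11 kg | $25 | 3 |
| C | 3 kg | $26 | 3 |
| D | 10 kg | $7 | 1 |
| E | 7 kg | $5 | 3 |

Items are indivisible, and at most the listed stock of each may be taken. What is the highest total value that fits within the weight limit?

$161

Top feasible selections:
- 1×A + 3×B + 3×C: weight 45, value 161
- 3×B + 3×C: weight 42, value 153
Best: $161.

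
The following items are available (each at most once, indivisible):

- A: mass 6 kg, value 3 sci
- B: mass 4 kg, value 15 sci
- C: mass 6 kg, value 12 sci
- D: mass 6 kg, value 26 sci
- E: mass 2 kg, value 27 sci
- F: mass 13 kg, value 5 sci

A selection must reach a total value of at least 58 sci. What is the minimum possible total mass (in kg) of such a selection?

12

Subsets with value ≥ 58, sorted by total mass:
- B+D+E: mass 12, value 68
- C+D+E: mass 14, value 65
- B+C+D+E: mass 18, value 80
Minimum mass: 12 kg.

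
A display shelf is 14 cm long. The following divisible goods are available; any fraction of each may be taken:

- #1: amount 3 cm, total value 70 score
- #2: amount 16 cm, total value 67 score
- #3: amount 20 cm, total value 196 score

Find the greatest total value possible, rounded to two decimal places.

Take in order of value per unit:
- #1 (70/3 per unit): all 3 → value 70, running total 70.00
- #3 (196/20 per unit): 11 of 20 → value 11×196/20 = 107.8000, running total 177.80
Total 177.80.

177.80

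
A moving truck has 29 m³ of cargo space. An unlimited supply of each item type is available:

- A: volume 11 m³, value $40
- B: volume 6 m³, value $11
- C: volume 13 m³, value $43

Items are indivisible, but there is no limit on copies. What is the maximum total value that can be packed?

Best value-per-unit is A at 40/11; filling with it alone gives 2×40 = 80.
Optimal mix: 2×A + 1×B → volume 28, value 91.

$91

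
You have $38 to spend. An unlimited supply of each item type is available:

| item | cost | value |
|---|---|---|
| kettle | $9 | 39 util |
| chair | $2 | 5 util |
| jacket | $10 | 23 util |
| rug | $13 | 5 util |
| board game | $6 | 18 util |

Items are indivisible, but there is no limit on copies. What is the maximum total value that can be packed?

Best value-per-unit is kettle at 39/9; filling with it alone gives 4×39 = 156.
Optimal mix: 4×kettle + 1×chair → cost 38, value 161.

161 util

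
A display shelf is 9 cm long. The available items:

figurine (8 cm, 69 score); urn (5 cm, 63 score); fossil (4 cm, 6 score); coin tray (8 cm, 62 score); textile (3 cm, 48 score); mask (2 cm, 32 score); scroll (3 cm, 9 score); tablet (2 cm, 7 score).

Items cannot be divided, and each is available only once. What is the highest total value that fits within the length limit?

Check high-value combinations within 9 cm:
- urn+textile: length 5+3=8, value 63+48=111
- urn+mask+tablet: length 5+2+2=9, value 63+32+7=102
- urn+mask: length 5+2=7, value 63+32=95
- textile+mask+scroll: length 3+2+3=8, value 48+32+9=89
- textile+mask+tablet: length 3+2+2=7, value 48+32+7=87
Best: 111 score.

111 score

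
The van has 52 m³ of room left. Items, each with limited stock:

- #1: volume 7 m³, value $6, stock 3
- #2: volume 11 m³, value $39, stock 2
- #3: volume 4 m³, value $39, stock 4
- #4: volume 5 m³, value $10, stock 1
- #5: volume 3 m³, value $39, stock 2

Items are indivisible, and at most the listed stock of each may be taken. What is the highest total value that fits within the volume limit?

Top feasible selections:
- 2×#2 + 4×#3 + 1×#4 + 2×#5: volume 49, value 322
- 1×#1 + 2×#2 + 4×#3 + 2×#5: volume 51, value 318
Best: $322.

$322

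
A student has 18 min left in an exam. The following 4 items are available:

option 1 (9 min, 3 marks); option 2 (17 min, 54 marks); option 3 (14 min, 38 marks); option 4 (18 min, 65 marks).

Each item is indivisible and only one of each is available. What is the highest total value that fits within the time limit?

65 marks

This is a 0/1 knapsack; check combinations near the capacity.
- option 4: time 18, value 65
- option 2: time 17, value 54
- option 3: time 14, value 38
- option 1: time 9, value 3
Best: 65 marks.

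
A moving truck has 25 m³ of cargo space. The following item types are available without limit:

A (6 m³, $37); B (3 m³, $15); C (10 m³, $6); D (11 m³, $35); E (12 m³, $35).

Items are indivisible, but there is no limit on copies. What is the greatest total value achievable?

$148

Best value-per-unit is A at 37/6, and filling with it alone uses volume 4×6=24. No mix of the others beats 4×37 = 148.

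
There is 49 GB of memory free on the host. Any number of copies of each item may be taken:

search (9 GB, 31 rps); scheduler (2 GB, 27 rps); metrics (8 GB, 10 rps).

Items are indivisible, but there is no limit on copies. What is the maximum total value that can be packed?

Best value-per-unit is scheduler at 27/2, and filling with it alone uses memory 24×2=48. No mix of the others beats 24×27 = 648.

648 rps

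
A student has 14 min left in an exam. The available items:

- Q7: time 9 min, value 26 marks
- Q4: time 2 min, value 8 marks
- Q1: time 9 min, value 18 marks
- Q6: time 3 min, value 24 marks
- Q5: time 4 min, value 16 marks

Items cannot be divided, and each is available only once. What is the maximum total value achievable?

Check high-value combinations within 14 min:
- Q7+Q4+Q6: time 9+2+3=14, value 26+8+24=58
- Q7+Q6: time 9+3=12, value 26+24=50
- Q4+Q1+Q6: time 2+9+3=14, value 8+18+24=50
- Q4+Q6+Q5: time 2+3+4=9, value 8+24+16=48
- Q1+Q6: time 9+3=12, value 18+24=42
Best: 58 marks.

58 marks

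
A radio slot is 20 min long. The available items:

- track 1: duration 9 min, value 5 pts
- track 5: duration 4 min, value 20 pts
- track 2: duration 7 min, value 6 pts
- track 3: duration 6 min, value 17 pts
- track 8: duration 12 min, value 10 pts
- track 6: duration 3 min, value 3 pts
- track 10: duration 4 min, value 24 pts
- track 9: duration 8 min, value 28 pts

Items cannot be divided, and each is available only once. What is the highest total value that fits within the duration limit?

Check high-value combinations within 20 min:
- track 5+track 6+track 10+track 9: duration 4+3+4+8=19, value 20+3+24+28=75
- track 5+track 10+track 9: duration 4+4+8=16, value 20+24+28=72
- track 3+track 10+track 9: duration 6+4+8=18, value 17+24+28=69
- track 5+track 3+track 9: duration 4+6+8=18, value 20+17+28=65
Best: 75 pts.

75 pts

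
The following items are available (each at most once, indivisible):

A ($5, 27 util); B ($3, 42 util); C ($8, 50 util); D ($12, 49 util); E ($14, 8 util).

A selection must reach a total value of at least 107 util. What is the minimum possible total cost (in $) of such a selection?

Subsets with value ≥ 107, sorted by total cost:
- A+B+C: cost 16, value 119
- A+B+D: cost 20, value 118
Minimum cost: 16 $.

16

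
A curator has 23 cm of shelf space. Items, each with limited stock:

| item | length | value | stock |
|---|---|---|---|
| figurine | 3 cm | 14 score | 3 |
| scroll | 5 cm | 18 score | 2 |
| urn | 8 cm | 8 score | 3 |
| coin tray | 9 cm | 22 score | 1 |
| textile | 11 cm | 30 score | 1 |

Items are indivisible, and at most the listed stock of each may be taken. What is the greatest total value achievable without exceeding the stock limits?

82 score

Top feasible selections:
- 3×figurine + 1×scroll + 1×coin tray: length 23, value 82
- 3×figurine + 2×scroll: length 19, value 78
Best: 82 score.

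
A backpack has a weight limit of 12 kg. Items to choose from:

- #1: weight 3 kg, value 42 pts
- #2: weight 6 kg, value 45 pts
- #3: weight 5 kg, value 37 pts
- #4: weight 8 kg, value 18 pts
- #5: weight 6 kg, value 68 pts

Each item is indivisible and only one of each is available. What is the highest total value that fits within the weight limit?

Check high-value combinations within 12 kg:
- #2+#5: weight 6+6=12, value 45+68=113
- #1+#5: weight 3+6=9, value 42+68=110
- #3+#5: weight 5+6=11, value 37+68=105
- #1+#2: weight 3+6=9, value 42+45=87
- #2+#3: weight 6+5=11, value 45+37=82
Best: 113 pts.

113 pts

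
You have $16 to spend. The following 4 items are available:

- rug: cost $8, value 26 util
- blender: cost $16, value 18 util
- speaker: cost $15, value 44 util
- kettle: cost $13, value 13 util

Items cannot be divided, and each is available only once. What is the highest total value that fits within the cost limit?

Check high-value combinations within $16:
- speaker: cost 15, value 44
- rug: cost 8, value 26
- blender: cost 16, value 18
- kettle: cost 13, value 13
Best: 44 util.

44 util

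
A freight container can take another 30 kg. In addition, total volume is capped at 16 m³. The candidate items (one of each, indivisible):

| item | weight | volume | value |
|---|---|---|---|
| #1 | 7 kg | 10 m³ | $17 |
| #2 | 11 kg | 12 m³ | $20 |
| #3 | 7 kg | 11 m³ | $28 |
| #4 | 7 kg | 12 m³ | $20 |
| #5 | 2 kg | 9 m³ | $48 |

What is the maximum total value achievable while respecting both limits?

$48

Feasible sets respecting both limits:
- #5: weight 2, volume 9, value 48
- #3: weight 7, volume 11, value 28
- #2: weight 11, volume 12, value 20
- #4: weight 7, volume 12, value 20
Best: $48.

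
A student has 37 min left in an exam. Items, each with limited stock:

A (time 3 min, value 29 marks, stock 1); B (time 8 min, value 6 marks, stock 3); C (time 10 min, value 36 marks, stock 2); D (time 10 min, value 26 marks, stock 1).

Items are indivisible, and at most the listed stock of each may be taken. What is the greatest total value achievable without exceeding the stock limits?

127 marks

Top feasible selections:
- 1×A + 2×C + 1×D: time 33, value 127
- 1×A + 1×B + 2×C: time 31, value 107
- 1×A + 2×C: time 23, value 101
- 2×C + 1×D: time 30, value 98
Best: 127 marks.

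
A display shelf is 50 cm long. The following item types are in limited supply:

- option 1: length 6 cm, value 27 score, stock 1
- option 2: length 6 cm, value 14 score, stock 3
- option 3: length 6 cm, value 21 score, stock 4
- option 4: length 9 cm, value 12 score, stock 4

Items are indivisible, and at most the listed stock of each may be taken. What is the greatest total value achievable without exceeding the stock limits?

153 score

Best selections within length 50 and stock limits:
- 1×option 1 + 3×option 2 + 4×option 3: length 48, value 153
- 1×option 1 + 2×option 2 + 4×option 3: length 42, value 139
Best: 153 score.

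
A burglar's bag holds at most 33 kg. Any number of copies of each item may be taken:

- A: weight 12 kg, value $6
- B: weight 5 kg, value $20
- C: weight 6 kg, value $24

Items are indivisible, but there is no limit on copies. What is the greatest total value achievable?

$132

Best value-per-unit is B at 20/5; filling with it alone gives 6×20 = 120.
Optimal mix: 3×B + 3×C → weight 33, value 132.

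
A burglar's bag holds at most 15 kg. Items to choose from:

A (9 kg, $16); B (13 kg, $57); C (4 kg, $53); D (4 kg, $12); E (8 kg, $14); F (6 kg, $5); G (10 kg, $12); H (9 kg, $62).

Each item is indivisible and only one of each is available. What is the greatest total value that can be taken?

$115

Check high-value combinations within 15 kg:
- C+H: weight 4+9=13, value 53+62=115
- D+H: weight 4+9=13, value 12+62=74
- C+D+F: weight 4+4+6=14, value 53+12+5=70
- A+C: weight 9+4=13, value 16+53=69
Best: $115.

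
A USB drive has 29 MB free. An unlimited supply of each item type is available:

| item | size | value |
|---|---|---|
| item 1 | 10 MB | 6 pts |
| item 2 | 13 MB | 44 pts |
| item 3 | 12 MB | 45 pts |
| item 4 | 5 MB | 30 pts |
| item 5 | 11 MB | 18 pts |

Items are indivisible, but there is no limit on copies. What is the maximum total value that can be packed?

Best value-per-unit is item 4 at 30/5, and filling with it alone uses size 5×5=25. No mix of the others beats 5×30 = 150.

150 pts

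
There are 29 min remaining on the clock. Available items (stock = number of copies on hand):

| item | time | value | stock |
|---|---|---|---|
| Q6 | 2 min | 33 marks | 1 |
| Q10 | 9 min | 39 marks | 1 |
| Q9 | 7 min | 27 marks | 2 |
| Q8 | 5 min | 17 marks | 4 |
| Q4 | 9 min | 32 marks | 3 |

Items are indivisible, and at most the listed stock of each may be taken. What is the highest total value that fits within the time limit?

Top feasible selections:
- 1×Q6 + 1×Q10 + 2×Q4: time 29, value 136
- 1×Q6 + 1×Q10 + 1×Q9 + 2×Q8: time 28, value 133
- 1×Q6 + 1×Q10 + 1×Q9 + 1×Q4: time 27, value 131
- 1×Q6 + 3×Q4: time 29, value 129
Best: 136 marks.

136 marks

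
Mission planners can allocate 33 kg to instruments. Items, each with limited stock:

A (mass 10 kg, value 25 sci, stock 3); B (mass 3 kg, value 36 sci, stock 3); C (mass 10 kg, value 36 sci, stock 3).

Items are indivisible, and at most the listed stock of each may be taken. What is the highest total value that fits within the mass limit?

180 sci

Top feasible selections:
- 3×B + 2×C: mass 29, value 180
- 1×A + 3×B + 1×C: mass 29, value 169
Best: 180 sci.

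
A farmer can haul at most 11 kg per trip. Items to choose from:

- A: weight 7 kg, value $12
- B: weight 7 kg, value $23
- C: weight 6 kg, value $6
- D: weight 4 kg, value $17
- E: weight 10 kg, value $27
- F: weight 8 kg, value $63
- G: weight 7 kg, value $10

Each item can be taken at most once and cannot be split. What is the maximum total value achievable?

$63

Check high-value combinations within 11 kg:
- F: weight 8, value 63
- B+D: weight 7+4=11, value 23+17=40
- A+D: weight 7+4=11, value 12+17=29
- E: weight 10, value 27
- D+G: weight 4+7=11, value 17+10=27
Best: $63.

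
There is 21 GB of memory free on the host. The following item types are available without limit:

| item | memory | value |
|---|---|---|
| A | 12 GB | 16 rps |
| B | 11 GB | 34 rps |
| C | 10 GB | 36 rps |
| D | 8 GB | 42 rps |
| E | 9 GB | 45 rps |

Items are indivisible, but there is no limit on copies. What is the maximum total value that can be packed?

90 rps

Best value-per-unit is D at 42/8; filling with it alone gives 2×42 = 84.
Optimal mix: 2×E → memory 18, value 90.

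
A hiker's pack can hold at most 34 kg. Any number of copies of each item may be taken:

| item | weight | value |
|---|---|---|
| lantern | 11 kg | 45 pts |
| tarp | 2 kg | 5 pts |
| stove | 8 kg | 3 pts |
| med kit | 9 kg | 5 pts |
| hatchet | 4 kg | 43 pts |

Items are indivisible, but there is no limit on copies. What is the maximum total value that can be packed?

349 pts

Best value-per-unit is hatchet at 43/4; filling with it alone gives 8×43 = 344.
Optimal mix: 1×tarp + 8×hatchet → weight 34, value 349.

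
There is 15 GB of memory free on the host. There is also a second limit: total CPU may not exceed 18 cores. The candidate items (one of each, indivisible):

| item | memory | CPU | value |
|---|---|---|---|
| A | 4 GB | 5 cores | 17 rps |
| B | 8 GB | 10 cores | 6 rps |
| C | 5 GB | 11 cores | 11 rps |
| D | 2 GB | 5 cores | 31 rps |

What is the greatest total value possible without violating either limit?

Feasible sets respecting both limits:
- A+D: memory 6, CPU 10, value 48
- C+D: memory 7, CPU 16, value 42
- B+D: memory 10, CPU 15, value 37
Best: 48 rps.

48 rps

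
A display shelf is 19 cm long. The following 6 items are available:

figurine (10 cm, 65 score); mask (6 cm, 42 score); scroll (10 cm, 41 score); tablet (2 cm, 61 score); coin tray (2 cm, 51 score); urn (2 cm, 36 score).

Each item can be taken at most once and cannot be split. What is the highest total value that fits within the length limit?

213 score

Check high-value combinations within 19 cm:
- figurine+tablet+coin tray+urn: length 10+2+2+2=16, value 65+61+51+36=213
- mask+tablet+coin tray+urn: length 6+2+2+2=12, value 42+61+51+36=190
- scroll+tablet+coin tray+urn: length 10+2+2+2=16, value 41+61+51+36=189
Best: 213 score.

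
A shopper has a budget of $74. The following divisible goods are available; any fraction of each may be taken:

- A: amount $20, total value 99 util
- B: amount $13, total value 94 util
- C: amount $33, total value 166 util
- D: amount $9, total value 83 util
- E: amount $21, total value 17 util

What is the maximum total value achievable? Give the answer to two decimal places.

Take in order of value per unit:
- D (83/9 per unit): all 9 → value 83, running total 83.00
- B (94/13 per unit): all 13 → value 94, running total 177.00
- C (166/33 per unit): all 33 → value 166, running total 343.00
- A (99/20 per unit): 19 of 20 → value 19×99/20 = 94.0500, running total 437.05
Total 437.05.

437.05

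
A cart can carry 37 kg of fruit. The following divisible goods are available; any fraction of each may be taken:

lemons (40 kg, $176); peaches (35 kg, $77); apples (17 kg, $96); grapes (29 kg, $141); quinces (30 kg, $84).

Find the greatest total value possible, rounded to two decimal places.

193.24

Take in order of value per unit:
- apples (96/17 per unit): all 17 → value 96, running total 96.00
- grapes (141/29 per unit): 20 of 29 → value 20×141/29 = 97.2414, running total 193.24
Total 193.24.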